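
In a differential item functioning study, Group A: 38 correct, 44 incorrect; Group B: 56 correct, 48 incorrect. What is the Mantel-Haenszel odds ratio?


Odds_A = 38/44 = 0.8636
Odds_B = 56/48 = 1.1667
OR = Odds_A / Odds_B = 0.8636 / 1.1667
Exactly, OR = (38 * 48) / (44 * 56) = 1824 / 2464
OR = 0.7403

0.7403


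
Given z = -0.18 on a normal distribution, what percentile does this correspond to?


CDF(z) = 0.5 * (1 + erf(z/sqrt(2)))
erf(-0.1273) = -0.1428
CDF = 0.4286
Percentile rank = 0.4286 * 100 = 42.86

42.86


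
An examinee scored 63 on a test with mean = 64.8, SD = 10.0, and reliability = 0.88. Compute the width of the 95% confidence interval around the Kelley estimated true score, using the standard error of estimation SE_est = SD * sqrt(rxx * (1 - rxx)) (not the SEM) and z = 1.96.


True score estimate = 0.88*63 + 0.12*64.8 = 63.216
SE_est = SD * sqrt(rxx * (1 - rxx)) = 10.0 * sqrt(0.88 * 0.12) = 10.0 * sqrt(0.1056) = 3.249615
CI = T_est +/- z * SE_est, so width = 2 * z * SE_est = 2 * 1.96 * 3.249615
Width = 12.7385

12.7385


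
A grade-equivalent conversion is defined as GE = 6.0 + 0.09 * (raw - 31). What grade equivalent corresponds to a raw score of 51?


raw - median = 51 - 31 = 20
slope * diff = 0.09 * 20 = 1.8
GE = 6.0 + 1.8
GE = 7.8

7.8


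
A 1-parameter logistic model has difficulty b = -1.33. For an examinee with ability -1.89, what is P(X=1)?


theta - b = -1.89 - -1.33 = -0.56
exp(-(theta - b)) = exp(0.56) = 1.7507
P = 1 / (1 + 1.7507)
P = 0.3635

0.3635


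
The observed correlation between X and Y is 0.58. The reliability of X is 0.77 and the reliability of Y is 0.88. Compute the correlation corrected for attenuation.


r_corrected = rxy / sqrt(rxx * ryy)
= 0.58 / sqrt(0.77 * 0.88)
= 0.58 / sqrt(0.6776)
= 0.58 / 0.823165
r_corrected = 0.7046

0.7046


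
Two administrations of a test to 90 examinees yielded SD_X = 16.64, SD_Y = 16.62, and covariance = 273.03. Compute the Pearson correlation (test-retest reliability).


r = cov(X,Y) / (SD_X * SD_Y)
r = 273.03 / (16.64 * 16.62)
r = 273.03 / 276.5568
r = 0.9872

0.9872


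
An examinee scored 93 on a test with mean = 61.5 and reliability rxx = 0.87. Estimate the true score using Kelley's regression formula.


T_est = rxx * X + (1 - rxx) * mean
T_est = 0.87 * 93 + 0.13 * 61.5
T_est = 80.91 + 7.995
T_est = 88.905

88.905


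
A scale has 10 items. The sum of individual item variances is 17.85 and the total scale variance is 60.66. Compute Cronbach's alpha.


alpha = (k/(k-1)) * (1 - sum(si^2)/s_total^2)
= (10/9) * (1 - 17.85/60.66)
alpha = 0.7842

0.7842


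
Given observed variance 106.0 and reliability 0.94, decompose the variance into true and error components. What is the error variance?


var_true = rxx * var_obs = 0.94 * 106.0 = 99.64
var_error = var_obs - var_true
var_error = 106.0 - 99.64
var_error = 6.36

6.36


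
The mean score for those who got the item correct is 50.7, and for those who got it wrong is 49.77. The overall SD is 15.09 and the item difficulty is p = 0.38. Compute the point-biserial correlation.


q = 1 - p = 0.62
rpb = ((M1 - M0) / SD) * sqrt(p * q)
rpb = ((50.7 - 49.77) / 15.09) * sqrt(0.38 * 0.62)
rpb = 0.0299

0.0299


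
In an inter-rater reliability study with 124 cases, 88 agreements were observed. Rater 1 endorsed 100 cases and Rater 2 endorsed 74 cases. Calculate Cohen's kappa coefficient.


P_o = 88/124 = 0.709677
P_e = (100*74 + 24*50) / 15376 = 0.559313
kappa = (P_o - P_e) / (1 - P_e)
kappa = (0.709677 - 0.559313) / (1 - 0.559313)
kappa = 0.3412

0.3412


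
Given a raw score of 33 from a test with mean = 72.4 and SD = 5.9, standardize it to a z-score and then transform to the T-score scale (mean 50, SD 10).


z = (X - mean) / SD = (33 - 72.4) / 5.9
z = -39.4 / 5.9
z = -6.678
T-score = T = 50 + 10z
Carry z at full precision (z = -39.4 / 5.9) into the conversion:
T-score = 50 + 10 * (-39.4 / 5.9) = 50 + -394 / 5.9
T-score = 50 + -66.7797
T-score = -16.7797

-16.7797


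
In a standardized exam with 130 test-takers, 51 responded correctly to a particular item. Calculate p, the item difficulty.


Item difficulty p = number correct / total examinees
p = 51 / 130
p = 0.3923

0.3923


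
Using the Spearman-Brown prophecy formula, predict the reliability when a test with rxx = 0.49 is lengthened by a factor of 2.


r_new = (n * rxx) / (1 + (n-1) * rxx)
r_new = (2 * 0.49) / (1 + 1 * 0.49)
r_new = 0.98 / 1.49
r_new = 0.6577

0.6577


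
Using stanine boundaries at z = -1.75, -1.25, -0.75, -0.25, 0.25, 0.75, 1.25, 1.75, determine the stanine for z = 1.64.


Stanine boundaries: [-1.75, -1.25, -0.75, -0.25, 0.25, 0.75, 1.25, 1.75]
z = 1.64
Check each boundary:
  z >= -1.75 -> could be stanine 2
  z >= -1.25 -> could be stanine 3
  z >= -0.75 -> could be stanine 4
  z >= -0.25 -> could be stanine 5
  z >= 0.25 -> could be stanine 6
  z >= 0.75 -> could be stanine 7
  z >= 1.25 -> could be stanine 8
  z < 1.75
Highest qualifying boundary gives stanine = 8

8


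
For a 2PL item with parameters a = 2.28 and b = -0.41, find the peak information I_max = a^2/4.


For 2PL, max info at theta = b = -0.41
I_max = a^2 / 4 = 2.28^2 / 4
= 5.1984 / 4
I_max = 1.2996

1.2996


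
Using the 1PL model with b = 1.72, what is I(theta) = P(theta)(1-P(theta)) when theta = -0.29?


P = 1/(1+exp(-(-0.29-1.72))) = 0.1182
I = P*(1-P) = 0.1182 * 0.8818
I = 0.1042

0.1042


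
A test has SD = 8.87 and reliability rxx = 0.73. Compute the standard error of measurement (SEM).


SEM = SD * sqrt(1 - rxx)
SEM = 8.87 * sqrt(1 - 0.73)
SEM = 8.87 * sqrt(0.27) = 8.87 * 0.519615
SEM = 4.609

4.609


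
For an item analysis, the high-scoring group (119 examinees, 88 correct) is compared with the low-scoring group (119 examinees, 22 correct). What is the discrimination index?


p_upper = 88/119 = 0.7395
p_lower = 22/119 = 0.1849
D = 0.7395 - 0.1849 = 0.5546

0.5546


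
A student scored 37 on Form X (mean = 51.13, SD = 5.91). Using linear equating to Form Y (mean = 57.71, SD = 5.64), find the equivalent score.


slope = SD_Y / SD_X = 5.64 / 5.91 ~ 0.9543
intercept = mean_Y - slope * mean_X = 57.71 - (5.64 / 5.91) * 51.13 ~ 8.9159
Y = slope * X + intercept. To avoid rounding drift from the rounded slope/intercept, evaluate the equivalent form Y = mean_Y + SD_Y * (X - mean_X) / SD_X at full precision:
Y = 57.71 + 5.64 * (37 - 51.13) / 5.91
Y = 57.71 - 5.64 * 14.13 / 5.91
Y = 57.71 - 79.6932 / 5.91
Y = 57.71 - 13.4845
Y = 44.2255

44.2255


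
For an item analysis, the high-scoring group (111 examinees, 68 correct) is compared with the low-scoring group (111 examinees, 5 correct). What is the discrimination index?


p_upper = 68/111 = 0.6126
p_lower = 5/111 = 0.045
D = 0.6126 - 0.045 = 0.5676

0.5676


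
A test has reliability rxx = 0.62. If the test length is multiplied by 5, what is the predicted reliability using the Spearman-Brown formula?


r_new = (n * rxx) / (1 + (n-1) * rxx)
r_new = (5 * 0.62) / (1 + 4 * 0.62)
r_new = 3.1 / 3.48
r_new = 0.8908

0.8908


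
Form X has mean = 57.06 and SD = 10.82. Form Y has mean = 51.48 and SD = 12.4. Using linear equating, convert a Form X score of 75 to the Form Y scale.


slope = SD_Y / SD_X = 12.4 / 10.82 ~ 1.146
intercept = mean_Y - slope * mean_X = 51.48 - (12.4 / 10.82) * 57.06 ~ -13.9122
Y = slope * X + intercept. To avoid rounding drift from the rounded slope/intercept, evaluate the equivalent form Y = mean_Y + SD_Y * (X - mean_X) / SD_X at full precision:
Y = 51.48 + 12.4 * (75 - 57.06) / 10.82
Y = 51.48 + 12.4 * 17.94 / 10.82
Y = 51.48 + 222.456 / 10.82
Y = 51.48 + 20.5597
Y = 72.0397

72.0397


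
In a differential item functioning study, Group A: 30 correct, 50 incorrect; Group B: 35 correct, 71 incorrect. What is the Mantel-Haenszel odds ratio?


Odds_A = 30/50 = 0.6
Odds_B = 35/71 = 0.493
OR = Odds_A / Odds_B = 0.6 / 0.493
Exactly, OR = (30 * 71) / (50 * 35) = 2130 / 1750
OR = 1.2171

1.2171


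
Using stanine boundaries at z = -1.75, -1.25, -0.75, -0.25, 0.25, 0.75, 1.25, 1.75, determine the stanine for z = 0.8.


Stanine boundaries: [-1.75, -1.25, -0.75, -0.25, 0.25, 0.75, 1.25, 1.75]
z = 0.8
Check each boundary:
  z >= -1.75 -> could be stanine 2
  z >= -1.25 -> could be stanine 3
  z >= -0.75 -> could be stanine 4
  z >= -0.25 -> could be stanine 5
  z >= 0.25 -> could be stanine 6
  z >= 0.75 -> could be stanine 7
  z < 1.25
  z < 1.75
Highest qualifying boundary gives stanine = 7

7


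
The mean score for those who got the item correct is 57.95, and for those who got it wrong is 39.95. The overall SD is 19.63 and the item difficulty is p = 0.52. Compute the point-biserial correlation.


q = 1 - p = 0.48
rpb = ((M1 - M0) / SD) * sqrt(p * q)
rpb = ((57.95 - 39.95) / 19.63) * sqrt(0.52 * 0.48)
rpb = 0.4581

0.4581


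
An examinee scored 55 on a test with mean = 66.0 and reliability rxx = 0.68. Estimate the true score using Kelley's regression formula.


T_est = rxx * X + (1 - rxx) * mean
T_est = 0.68 * 55 + 0.32 * 66.0
T_est = 37.4 + 21.12
T_est = 58.52

58.52


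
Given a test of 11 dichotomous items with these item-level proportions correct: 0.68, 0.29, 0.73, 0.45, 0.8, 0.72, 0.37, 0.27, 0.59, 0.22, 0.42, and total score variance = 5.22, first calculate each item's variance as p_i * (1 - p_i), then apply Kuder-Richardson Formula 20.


For each item, compute p_i * q_i:
  Item 1: 0.68 * 0.32 = 0.2176
  Item 2: 0.29 * 0.71 = 0.2059
  Item 3: 0.73 * 0.27 = 0.1971
  Item 4: 0.45 * 0.55 = 0.2475
  Item 5: 0.8 * 0.2 = 0.16
  Item 6: 0.72 * 0.28 = 0.2016
  Item 7: 0.37 * 0.63 = 0.2331
  Item 8: 0.27 * 0.73 = 0.1971
  Item 9: 0.59 * 0.41 = 0.2419
  Item 10: 0.22 * 0.78 = 0.1716
  Item 11: 0.42 * 0.58 = 0.2436
Sum(p_i * q_i) = 0.2176 + 0.2059 + 0.1971 + 0.2475 + 0.16 + 0.2016 + 0.2331 + 0.1971 + 0.2419 + 0.1716 + 0.2436 = 2.317
KR-20 = (k/(k-1)) * (1 - Sum(p_i*q_i) / Var_total)
= (11/10) * (1 - 2.317/5.22)
= 1.1 * 0.5561
KR-20 = 0.6117

0.6117


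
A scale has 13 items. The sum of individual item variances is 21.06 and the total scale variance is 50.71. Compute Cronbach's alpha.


alpha = (k/(k-1)) * (1 - sum(si^2)/s_total^2)
= (13/12) * (1 - 21.06/50.71)
alpha = 0.6334

0.6334


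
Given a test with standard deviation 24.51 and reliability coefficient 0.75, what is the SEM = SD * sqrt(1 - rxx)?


SEM = SD * sqrt(1 - rxx)
SEM = 24.51 * sqrt(1 - 0.75)
SEM = 24.51 * sqrt(0.25) = 24.51 * 0.5
SEM = 12.255

12.255


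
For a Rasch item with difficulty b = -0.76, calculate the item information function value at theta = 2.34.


P = 1/(1+exp(-(2.34--0.76))) = 0.9569
I = P*(1-P) = 0.9569 * 0.0431
I = 0.0412

0.0412


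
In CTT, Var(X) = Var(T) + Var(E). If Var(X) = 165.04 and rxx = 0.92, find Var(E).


var_true = rxx * var_obs = 0.92 * 165.04 = 151.8368
var_error = var_obs - var_true
var_error = 165.04 - 151.8368
var_error = 13.2032

13.2032


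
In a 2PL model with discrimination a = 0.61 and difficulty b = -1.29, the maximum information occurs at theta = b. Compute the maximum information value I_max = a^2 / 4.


For 2PL, max info at theta = b = -1.29
I_max = a^2 / 4 = 0.61^2 / 4
= 0.3721 / 4
I_max = 0.093

0.093


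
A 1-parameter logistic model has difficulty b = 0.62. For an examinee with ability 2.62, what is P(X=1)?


theta - b = 2.62 - 0.62 = 2.0
exp(-(theta - b)) = exp(-2.0) = 0.1353
P = 1 / (1 + 0.1353)
P = 0.8808

0.8808


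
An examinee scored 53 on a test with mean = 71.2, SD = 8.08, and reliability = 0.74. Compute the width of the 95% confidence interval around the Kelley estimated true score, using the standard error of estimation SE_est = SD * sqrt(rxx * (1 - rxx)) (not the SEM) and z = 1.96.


True score estimate = 0.74*53 + 0.26*71.2 = 57.732
SE_est = SD * sqrt(rxx * (1 - rxx)) = 8.08 * sqrt(0.74 * 0.26) = 8.08 * sqrt(0.1924) = 3.544165
CI = T_est +/- z * SE_est, so width = 2 * z * SE_est = 2 * 1.96 * 3.544165
Width = 13.8931

13.8931


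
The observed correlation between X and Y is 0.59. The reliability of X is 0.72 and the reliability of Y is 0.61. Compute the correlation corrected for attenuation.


r_corrected = rxy / sqrt(rxx * ryy)
= 0.59 / sqrt(0.72 * 0.61)
= 0.59 / sqrt(0.4392)
= 0.59 / 0.662722
r_corrected = 0.8903

0.8903


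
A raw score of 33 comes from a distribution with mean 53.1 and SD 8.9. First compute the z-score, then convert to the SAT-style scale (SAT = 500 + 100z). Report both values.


z = (X - mean) / SD = (33 - 53.1) / 8.9
z = -20.1 / 8.9
z = -2.2584
SAT-scale = SAT = 500 + 100z
Carry z at full precision (z = -20.1 / 8.9) into the conversion:
SAT-scale = 500 + 100 * (-20.1 / 8.9) = 500 + -2010 / 8.9
SAT-scale = 500 + -225.8427
SAT-scale = 274.1573

274.1573


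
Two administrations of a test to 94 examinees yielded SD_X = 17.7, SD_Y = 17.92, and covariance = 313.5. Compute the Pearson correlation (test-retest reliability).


r = cov(X,Y) / (SD_X * SD_Y)
r = 313.5 / (17.7 * 17.92)
r = 313.5 / 317.184
r = 0.9884

0.9884


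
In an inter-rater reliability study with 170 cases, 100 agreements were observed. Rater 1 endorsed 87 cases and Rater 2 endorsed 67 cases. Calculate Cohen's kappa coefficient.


P_o = 100/170 = 0.588235
P_e = (87*67 + 83*103) / 28900 = 0.497509
kappa = (P_o - P_e) / (1 - P_e)
kappa = (0.588235 - 0.497509) / (1 - 0.497509)
kappa = 0.1806

0.1806


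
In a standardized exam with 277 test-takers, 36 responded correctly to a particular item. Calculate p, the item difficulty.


Item difficulty p = number correct / total examinees
p = 36 / 277
p = 0.13

0.13


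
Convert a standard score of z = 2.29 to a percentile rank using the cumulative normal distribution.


CDF(z) = 0.5 * (1 + erf(z/sqrt(2)))
erf(1.6193) = 0.978
CDF = 0.989
Percentile rank = 0.989 * 100 = 98.9

98.9


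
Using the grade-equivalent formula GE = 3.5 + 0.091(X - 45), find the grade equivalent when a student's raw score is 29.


raw - median = 29 - 45 = -16
slope * diff = 0.091 * -16 = -1.456
GE = 3.5 + -1.456
GE = 2.044

2.044


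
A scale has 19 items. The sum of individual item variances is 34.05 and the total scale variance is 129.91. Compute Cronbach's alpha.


alpha = (k/(k-1)) * (1 - sum(si^2)/s_total^2)
= (19/18) * (1 - 34.05/129.91)
alpha = 0.7789

0.7789


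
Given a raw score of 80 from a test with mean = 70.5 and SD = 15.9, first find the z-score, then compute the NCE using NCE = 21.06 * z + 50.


z = (X - mean) / SD = (80 - 70.5) / 15.9
z = 9.5 / 15.9
z = 0.5975
NCE = NCE = 21.06z + 50
Carry z at full precision (z = 9.5 / 15.9) into the conversion:
NCE = 21.06 * (9.5 / 15.9) + 50 = 200.07 / 15.9 + 50
NCE = 12.583 + 50
NCE = 62.583

62.583


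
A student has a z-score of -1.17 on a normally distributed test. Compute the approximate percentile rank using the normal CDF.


CDF(z) = 0.5 * (1 + erf(z/sqrt(2)))
erf(-0.8273) = -0.758
CDF = 0.121
Percentile rank = 0.121 * 100 = 12.1

12.1


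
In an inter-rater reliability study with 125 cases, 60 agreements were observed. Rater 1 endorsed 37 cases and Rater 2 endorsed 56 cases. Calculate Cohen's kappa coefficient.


P_o = 60/125 = 0.48
P_e = (37*56 + 88*69) / 15625 = 0.521216
kappa = (P_o - P_e) / (1 - P_e)
kappa = (0.48 - 0.521216) / (1 - 0.521216)
kappa = -0.0861

-0.0861


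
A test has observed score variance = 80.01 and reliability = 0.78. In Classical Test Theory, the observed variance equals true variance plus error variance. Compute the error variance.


var_true = rxx * var_obs = 0.78 * 80.01 = 62.4078
var_error = var_obs - var_true
var_error = 80.01 - 62.4078
var_error = 17.6022

17.6022


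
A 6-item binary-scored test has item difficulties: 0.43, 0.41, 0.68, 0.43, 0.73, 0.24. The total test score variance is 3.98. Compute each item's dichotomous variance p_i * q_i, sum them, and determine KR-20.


For each item, compute p_i * q_i:
  Item 1: 0.43 * 0.57 = 0.2451
  Item 2: 0.41 * 0.59 = 0.2419
  Item 3: 0.68 * 0.32 = 0.2176
  Item 4: 0.43 * 0.57 = 0.2451
  Item 5: 0.73 * 0.27 = 0.1971
  Item 6: 0.24 * 0.76 = 0.1824
Sum(p_i * q_i) = 0.2451 + 0.2419 + 0.2176 + 0.2451 + 0.1971 + 0.1824 = 1.3292
KR-20 = (k/(k-1)) * (1 - Sum(p_i*q_i) / Var_total)
= (6/5) * (1 - 1.3292/3.98)
= 1.2 * 0.666
KR-20 = 0.7992

0.7992


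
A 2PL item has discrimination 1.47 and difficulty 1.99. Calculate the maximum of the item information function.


For 2PL, max info at theta = b = 1.99
I_max = a^2 / 4 = 1.47^2 / 4
= 2.1609 / 4
I_max = 0.5402

0.5402


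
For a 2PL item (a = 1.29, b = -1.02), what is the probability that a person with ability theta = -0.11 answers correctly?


a*(theta - b) = 1.29 * (-0.11 - -1.02) = 1.1739
exp(-1.1739) = 0.3092
P = 1 / (1 + 0.3092)
P = 0.7638

0.7638


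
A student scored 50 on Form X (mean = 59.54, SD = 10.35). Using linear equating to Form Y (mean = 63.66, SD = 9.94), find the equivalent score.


slope = SD_Y / SD_X = 9.94 / 10.35 ~ 0.9604
intercept = mean_Y - slope * mean_X = 63.66 - (9.94 / 10.35) * 59.54 ~ 6.4786
Y = slope * X + intercept. To avoid rounding drift from the rounded slope/intercept, evaluate the equivalent form Y = mean_Y + SD_Y * (X - mean_X) / SD_X at full precision:
Y = 63.66 + 9.94 * (50 - 59.54) / 10.35
Y = 63.66 - 9.94 * 9.54 / 10.35
Y = 63.66 - 94.8276 / 10.35
Y = 63.66 - 9.1621
Y = 54.4979

54.4979


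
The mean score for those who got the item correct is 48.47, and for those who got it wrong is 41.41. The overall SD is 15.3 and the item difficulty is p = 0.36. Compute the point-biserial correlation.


q = 1 - p = 0.64
rpb = ((M1 - M0) / SD) * sqrt(p * q)
rpb = ((48.47 - 41.41) / 15.3) * sqrt(0.36 * 0.64)
rpb = 0.2215

0.2215


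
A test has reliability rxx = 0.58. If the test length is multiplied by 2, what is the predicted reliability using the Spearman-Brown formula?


r_new = (n * rxx) / (1 + (n-1) * rxx)
r_new = (2 * 0.58) / (1 + 1 * 0.58)
r_new = 1.16 / 1.58
r_new = 0.7342

0.7342


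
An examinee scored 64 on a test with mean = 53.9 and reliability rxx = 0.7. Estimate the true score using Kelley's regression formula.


T_est = rxx * X + (1 - rxx) * mean
T_est = 0.7 * 64 + 0.3 * 53.9
T_est = 44.8 + 16.17
T_est = 60.97

60.97


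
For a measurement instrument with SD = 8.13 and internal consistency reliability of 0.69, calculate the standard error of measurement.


SEM = SD * sqrt(1 - rxx)
SEM = 8.13 * sqrt(1 - 0.69)
SEM = 8.13 * sqrt(0.31) = 8.13 * 0.556776
SEM = 4.5266

4.5266


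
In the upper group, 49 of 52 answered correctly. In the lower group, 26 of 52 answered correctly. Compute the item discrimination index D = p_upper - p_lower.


p_upper = 49/52 = 0.9423
p_lower = 26/52 = 0.5
D = 0.9423 - 0.5 = 0.4423

0.4423


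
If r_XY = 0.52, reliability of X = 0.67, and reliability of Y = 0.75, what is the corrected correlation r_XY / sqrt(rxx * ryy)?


r_corrected = rxy / sqrt(rxx * ryy)
= 0.52 / sqrt(0.67 * 0.75)
= 0.52 / sqrt(0.5025)
= 0.52 / 0.708872
r_corrected = 0.7336

0.7336


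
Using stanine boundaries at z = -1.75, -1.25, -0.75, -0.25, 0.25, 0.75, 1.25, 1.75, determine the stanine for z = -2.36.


Stanine boundaries: [-1.75, -1.25, -0.75, -0.25, 0.25, 0.75, 1.25, 1.75]
z = -2.36
Check each boundary:
  z < -1.75
  z < -1.25
  z < -0.75
  z < -0.25
  z < 0.25
  z < 0.75
  z < 1.25
  z < 1.75
Highest qualifying boundary gives stanine = 1

1


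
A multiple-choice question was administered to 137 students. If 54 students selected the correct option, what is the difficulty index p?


Item difficulty p = number correct / total examinees
p = 54 / 137
p = 0.3942

0.3942


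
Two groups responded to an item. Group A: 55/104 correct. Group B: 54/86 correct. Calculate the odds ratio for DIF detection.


Odds_A = 55/49 = 1.1224
Odds_B = 54/32 = 1.6875
OR = Odds_A / Odds_B = 1.1224 / 1.6875
Exactly, OR = (55 * 32) / (49 * 54) = 1760 / 2646
OR = 0.6652

0.6652


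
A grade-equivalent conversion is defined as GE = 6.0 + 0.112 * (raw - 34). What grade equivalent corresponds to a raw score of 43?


raw - median = 43 - 34 = 9
slope * diff = 0.112 * 9 = 1.008
GE = 6.0 + 1.008
GE = 7.008

7.008


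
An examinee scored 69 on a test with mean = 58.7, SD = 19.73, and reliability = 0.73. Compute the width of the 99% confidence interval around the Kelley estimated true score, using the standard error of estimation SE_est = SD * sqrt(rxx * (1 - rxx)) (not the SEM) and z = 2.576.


True score estimate = 0.73*69 + 0.27*58.7 = 66.219
SE_est = SD * sqrt(rxx * (1 - rxx)) = 19.73 * sqrt(0.73 * 0.27) = 19.73 * sqrt(0.1971) = 8.75932
CI = T_est +/- z * SE_est, so width = 2 * z * SE_est = 2 * 2.576 * 8.75932
Width = 45.128

45.128


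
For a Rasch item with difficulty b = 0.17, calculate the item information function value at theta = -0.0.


P = 1/(1+exp(-(-0.0-0.17))) = 0.4576
I = P*(1-P) = 0.4576 * 0.5424
I = 0.2482

0.2482


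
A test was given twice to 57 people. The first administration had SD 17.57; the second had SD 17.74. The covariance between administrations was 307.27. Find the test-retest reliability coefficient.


r = cov(X,Y) / (SD_X * SD_Y)
r = 307.27 / (17.57 * 17.74)
r = 307.27 / 311.6918
r = 0.9858

0.9858


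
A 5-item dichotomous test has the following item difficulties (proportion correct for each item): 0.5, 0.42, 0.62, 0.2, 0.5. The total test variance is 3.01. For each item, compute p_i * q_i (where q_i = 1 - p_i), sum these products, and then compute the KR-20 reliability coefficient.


For each item, compute p_i * q_i:
  Item 1: 0.5 * 0.5 = 0.25
  Item 2: 0.42 * 0.58 = 0.2436
  Item 3: 0.62 * 0.38 = 0.2356
  Item 4: 0.2 * 0.8 = 0.16
  Item 5: 0.5 * 0.5 = 0.25
Sum(p_i * q_i) = 0.25 + 0.2436 + 0.2356 + 0.16 + 0.25 = 1.1392
KR-20 = (k/(k-1)) * (1 - Sum(p_i*q_i) / Var_total)
= (5/4) * (1 - 1.1392/3.01)
= 1.25 * 0.6215
KR-20 = 0.7769

0.7769


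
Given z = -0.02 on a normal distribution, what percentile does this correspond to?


CDF(z) = 0.5 * (1 + erf(z/sqrt(2)))
erf(-0.0141) = -0.016
CDF = 0.492
Percentile rank = 0.492 * 100 = 49.2

49.2


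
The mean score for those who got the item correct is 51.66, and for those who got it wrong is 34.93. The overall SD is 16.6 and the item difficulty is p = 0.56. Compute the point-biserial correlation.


q = 1 - p = 0.44
rpb = ((M1 - M0) / SD) * sqrt(p * q)
rpb = ((51.66 - 34.93) / 16.6) * sqrt(0.56 * 0.44)
rpb = 0.5003

0.5003


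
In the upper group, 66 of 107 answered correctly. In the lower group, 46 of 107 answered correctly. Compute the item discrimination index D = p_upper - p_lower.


p_upper = 66/107 = 0.6168
p_lower = 46/107 = 0.4299
D = 0.6168 - 0.4299 = 0.1869

0.1869


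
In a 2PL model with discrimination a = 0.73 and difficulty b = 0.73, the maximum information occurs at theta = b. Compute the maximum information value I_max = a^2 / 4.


For 2PL, max info at theta = b = 0.73
I_max = a^2 / 4 = 0.73^2 / 4
= 0.5329 / 4
I_max = 0.1332

0.1332


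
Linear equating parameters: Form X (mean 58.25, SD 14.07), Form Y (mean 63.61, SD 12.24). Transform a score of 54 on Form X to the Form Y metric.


slope = SD_Y / SD_X = 12.24 / 14.07 ~ 0.8699
intercept = mean_Y - slope * mean_X = 63.61 - (12.24 / 14.07) * 58.25 ~ 12.9362
Y = slope * X + intercept. To avoid rounding drift from the rounded slope/intercept, evaluate the equivalent form Y = mean_Y + SD_Y * (X - mean_X) / SD_X at full precision:
Y = 63.61 + 12.24 * (54 - 58.25) / 14.07
Y = 63.61 - 12.24 * 4.25 / 14.07
Y = 63.61 - 52.02 / 14.07
Y = 63.61 - 3.6972
Y = 59.9128

59.9128


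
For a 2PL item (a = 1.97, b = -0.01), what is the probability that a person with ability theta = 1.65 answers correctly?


a*(theta - b) = 1.97 * (1.65 - -0.01) = 3.2702
exp(-3.2702) = 0.038
P = 1 / (1 + 0.038)
P = 0.9634

0.9634


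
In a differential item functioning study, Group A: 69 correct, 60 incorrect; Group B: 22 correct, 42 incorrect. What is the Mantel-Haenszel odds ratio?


Odds_A = 69/60 = 1.15
Odds_B = 22/42 = 0.5238
OR = Odds_A / Odds_B = 1.15 / 0.5238
Exactly, OR = (69 * 42) / (60 * 22) = 2898 / 1320
OR = 2.1955

2.1955


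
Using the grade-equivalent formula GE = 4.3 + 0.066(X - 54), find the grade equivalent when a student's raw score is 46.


raw - median = 46 - 54 = -8
slope * diff = 0.066 * -8 = -0.528
GE = 4.3 + -0.528
GE = 3.772

3.772


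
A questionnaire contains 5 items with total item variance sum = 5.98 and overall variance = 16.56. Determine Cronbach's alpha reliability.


alpha = (k/(k-1)) * (1 - sum(si^2)/s_total^2)
= (5/4) * (1 - 5.98/16.56)
alpha = 0.7986

0.7986


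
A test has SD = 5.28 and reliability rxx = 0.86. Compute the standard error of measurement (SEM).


SEM = SD * sqrt(1 - rxx)
SEM = 5.28 * sqrt(1 - 0.86)
SEM = 5.28 * sqrt(0.14) = 5.28 * 0.374166
SEM = 1.9756

1.9756


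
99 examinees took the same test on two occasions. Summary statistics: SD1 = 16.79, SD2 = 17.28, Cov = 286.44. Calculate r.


r = cov(X,Y) / (SD_X * SD_Y)
r = 286.44 / (16.79 * 17.28)
r = 286.44 / 290.1312
r = 0.9873

0.9873


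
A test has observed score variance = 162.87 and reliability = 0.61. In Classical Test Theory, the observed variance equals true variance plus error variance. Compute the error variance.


var_true = rxx * var_obs = 0.61 * 162.87 = 99.3507
var_error = var_obs - var_true
var_error = 162.87 - 99.3507
var_error = 63.5193

63.5193


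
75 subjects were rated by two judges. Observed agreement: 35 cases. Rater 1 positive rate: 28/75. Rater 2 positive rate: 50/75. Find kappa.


P_o = 35/75 = 0.466667
P_e = (28*50 + 47*25) / 5625 = 0.457778
kappa = (P_o - P_e) / (1 - P_e)
kappa = (0.466667 - 0.457778) / (1 - 0.457778)
kappa = 0.0164

0.0164


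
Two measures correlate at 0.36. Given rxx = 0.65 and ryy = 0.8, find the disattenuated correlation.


r_corrected = rxy / sqrt(rxx * ryy)
= 0.36 / sqrt(0.65 * 0.8)
= 0.36 / sqrt(0.52)
= 0.36 / 0.72111
r_corrected = 0.4992

0.4992


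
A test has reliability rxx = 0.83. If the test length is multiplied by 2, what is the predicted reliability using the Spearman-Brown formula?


r_new = (n * rxx) / (1 + (n-1) * rxx)
r_new = (2 * 0.83) / (1 + 1 * 0.83)
r_new = 1.66 / 1.83
r_new = 0.9071

0.9071


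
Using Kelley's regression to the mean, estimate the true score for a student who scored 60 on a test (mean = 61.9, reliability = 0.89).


T_est = rxx * X + (1 - rxx) * mean
T_est = 0.89 * 60 + 0.11 * 61.9
T_est = 53.4 + 6.809
T_est = 60.209

60.209


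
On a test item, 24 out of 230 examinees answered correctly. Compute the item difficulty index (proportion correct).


Item difficulty p = number correct / total examinees
p = 24 / 230
p = 0.1043

0.1043


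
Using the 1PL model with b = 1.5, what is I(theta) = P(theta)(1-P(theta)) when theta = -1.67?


P = 1/(1+exp(-(-1.67-1.5))) = 0.0403
I = P*(1-P) = 0.0403 * 0.9597
I = 0.0387

0.0387


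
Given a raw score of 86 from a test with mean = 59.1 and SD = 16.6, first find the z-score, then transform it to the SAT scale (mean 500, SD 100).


z = (X - mean) / SD = (86 - 59.1) / 16.6
z = 26.9 / 16.6
z = 1.6205
SAT-scale = SAT = 500 + 100z
Carry z at full precision (z = 26.9 / 16.6) into the conversion:
SAT-scale = 500 + 100 * (26.9 / 16.6) = 500 + 2690 / 16.6
SAT-scale = 500 + 162.0482
SAT-scale = 662.0482

662.0482


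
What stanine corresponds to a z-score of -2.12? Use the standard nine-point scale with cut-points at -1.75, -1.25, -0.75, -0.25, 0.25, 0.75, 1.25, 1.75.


Stanine boundaries: [-1.75, -1.25, -0.75, -0.25, 0.25, 0.75, 1.25, 1.75]
z = -2.12
Check each boundary:
  z < -1.75
  z < -1.25
  z < -0.75
  z < -0.25
  z < 0.25
  z < 0.75
  z < 1.25
  z < 1.75
Highest qualifying boundary gives stanine = 1

1


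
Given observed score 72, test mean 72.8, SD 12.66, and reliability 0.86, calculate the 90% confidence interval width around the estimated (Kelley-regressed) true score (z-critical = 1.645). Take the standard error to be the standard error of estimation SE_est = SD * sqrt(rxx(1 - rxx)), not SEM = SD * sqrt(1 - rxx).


True score estimate = 0.86*72 + 0.14*72.8 = 72.112
SE_est = SD * sqrt(rxx * (1 - rxx)) = 12.66 * sqrt(0.86 * 0.14) = 12.66 * sqrt(0.1204) = 4.392856
CI = T_est +/- z * SE_est, so width = 2 * z * SE_est = 2 * 1.645 * 4.392856
Width = 14.4525

14.4525


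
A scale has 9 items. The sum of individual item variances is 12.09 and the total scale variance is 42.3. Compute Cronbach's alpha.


alpha = (k/(k-1)) * (1 - sum(si^2)/s_total^2)
= (9/8) * (1 - 12.09/42.3)
alpha = 0.8035

0.8035


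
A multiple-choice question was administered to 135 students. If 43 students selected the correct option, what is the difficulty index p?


Item difficulty p = number correct / total examinees
p = 43 / 135
p = 0.3185

0.3185


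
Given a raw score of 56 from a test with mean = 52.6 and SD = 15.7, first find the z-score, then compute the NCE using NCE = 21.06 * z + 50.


z = (X - mean) / SD = (56 - 52.6) / 15.7
z = 3.4 / 15.7
z = 0.2166
NCE = NCE = 21.06z + 50
Carry z at full precision (z = 3.4 / 15.7) into the conversion:
NCE = 21.06 * (3.4 / 15.7) + 50 = 71.604 / 15.7 + 50
NCE = 4.5608 + 50
NCE = 54.5608

54.5608


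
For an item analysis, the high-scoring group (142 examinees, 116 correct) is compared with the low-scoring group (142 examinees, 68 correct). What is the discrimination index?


p_upper = 116/142 = 0.8169
p_lower = 68/142 = 0.4789
D = 0.8169 - 0.4789 = 0.338

0.338


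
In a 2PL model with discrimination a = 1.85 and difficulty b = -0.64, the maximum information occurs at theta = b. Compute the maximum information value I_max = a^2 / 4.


For 2PL, max info at theta = b = -0.64
I_max = a^2 / 4 = 1.85^2 / 4
= 3.4225 / 4
I_max = 0.8556

0.8556


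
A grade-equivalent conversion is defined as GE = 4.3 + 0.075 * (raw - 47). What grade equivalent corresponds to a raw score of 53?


raw - median = 53 - 47 = 6
slope * diff = 0.075 * 6 = 0.45
GE = 4.3 + 0.45
GE = 4.75

4.75


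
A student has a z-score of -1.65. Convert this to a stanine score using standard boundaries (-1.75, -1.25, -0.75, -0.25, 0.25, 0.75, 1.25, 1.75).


Stanine boundaries: [-1.75, -1.25, -0.75, -0.25, 0.25, 0.75, 1.25, 1.75]
z = -1.65
Check each boundary:
  z >= -1.75 -> could be stanine 2
  z < -1.25
  z < -0.75
  z < -0.25
  z < 0.25
  z < 0.75
  z < 1.25
  z < 1.75
Highest qualifying boundary gives stanine = 2

2


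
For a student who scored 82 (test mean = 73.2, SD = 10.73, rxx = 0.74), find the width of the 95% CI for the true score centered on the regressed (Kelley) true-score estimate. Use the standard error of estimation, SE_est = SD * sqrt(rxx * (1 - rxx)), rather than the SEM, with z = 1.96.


True score estimate = 0.74*82 + 0.26*73.2 = 79.712
SE_est = SD * sqrt(rxx * (1 - rxx)) = 10.73 * sqrt(0.74 * 0.26) = 10.73 * sqrt(0.1924) = 4.706545
CI = T_est +/- z * SE_est, so width = 2 * z * SE_est = 2 * 1.96 * 4.706545
Width = 18.4497

18.4497


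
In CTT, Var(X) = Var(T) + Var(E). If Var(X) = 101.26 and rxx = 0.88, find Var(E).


var_true = rxx * var_obs = 0.88 * 101.26 = 89.1088
var_error = var_obs - var_true
var_error = 101.26 - 89.1088
var_error = 12.1512

12.1512


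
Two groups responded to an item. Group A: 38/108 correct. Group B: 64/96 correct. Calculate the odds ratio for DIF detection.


Odds_A = 38/70 = 0.5429
Odds_B = 64/32 = 2.0
OR = Odds_A / Odds_B = 0.5429 / 2.0
Exactly, OR = (38 * 32) / (70 * 64) = 1216 / 4480
OR = 0.2714

0.2714


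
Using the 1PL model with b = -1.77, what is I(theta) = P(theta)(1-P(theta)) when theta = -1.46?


P = 1/(1+exp(-(-1.46--1.77))) = 0.5769
I = P*(1-P) = 0.5769 * 0.4231
I = 0.2441

0.2441


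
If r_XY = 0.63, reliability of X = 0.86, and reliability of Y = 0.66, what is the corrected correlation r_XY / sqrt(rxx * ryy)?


r_corrected = rxy / sqrt(rxx * ryy)
= 0.63 / sqrt(0.86 * 0.66)
= 0.63 / sqrt(0.5676)
= 0.63 / 0.753392
r_corrected = 0.8362

0.8362


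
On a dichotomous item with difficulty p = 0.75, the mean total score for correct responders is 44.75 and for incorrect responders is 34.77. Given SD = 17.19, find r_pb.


q = 1 - p = 0.25
rpb = ((M1 - M0) / SD) * sqrt(p * q)
rpb = ((44.75 - 34.77) / 17.19) * sqrt(0.75 * 0.25)
rpb = 0.2514

0.2514


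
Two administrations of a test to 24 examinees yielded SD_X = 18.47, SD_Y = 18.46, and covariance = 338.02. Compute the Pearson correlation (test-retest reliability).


r = cov(X,Y) / (SD_X * SD_Y)
r = 338.02 / (18.47 * 18.46)
r = 338.02 / 340.9562
r = 0.9914

0.9914


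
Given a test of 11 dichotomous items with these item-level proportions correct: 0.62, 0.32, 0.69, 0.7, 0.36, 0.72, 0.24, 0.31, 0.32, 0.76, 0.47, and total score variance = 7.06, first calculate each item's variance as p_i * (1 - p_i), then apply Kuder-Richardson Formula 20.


For each item, compute p_i * q_i:
  Item 1: 0.62 * 0.38 = 0.2356
  Item 2: 0.32 * 0.68 = 0.2176
  Item 3: 0.69 * 0.31 = 0.2139
  Item 4: 0.7 * 0.3 = 0.21
  Item 5: 0.36 * 0.64 = 0.2304
  Item 6: 0.72 * 0.28 = 0.2016
  Item 7: 0.24 * 0.76 = 0.1824
  Item 8: 0.31 * 0.69 = 0.2139
  Item 9: 0.32 * 0.68 = 0.2176
  Item 10: 0.76 * 0.24 = 0.1824
  Item 11: 0.47 * 0.53 = 0.2491
Sum(p_i * q_i) = 0.2356 + 0.2176 + 0.2139 + 0.21 + 0.2304 + 0.2016 + 0.1824 + 0.2139 + 0.2176 + 0.1824 + 0.2491 = 2.3545
KR-20 = (k/(k-1)) * (1 - Sum(p_i*q_i) / Var_total)
= (11/10) * (1 - 2.3545/7.06)
= 1.1 * 0.6665
KR-20 = 0.7332

0.7332


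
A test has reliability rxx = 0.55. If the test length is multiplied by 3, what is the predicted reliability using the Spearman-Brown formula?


r_new = (n * rxx) / (1 + (n-1) * rxx)
r_new = (3 * 0.55) / (1 + 2 * 0.55)
r_new = 1.65 / 2.1
r_new = 0.7857

0.7857


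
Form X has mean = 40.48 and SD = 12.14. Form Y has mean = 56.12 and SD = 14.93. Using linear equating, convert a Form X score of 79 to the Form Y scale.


slope = SD_Y / SD_X = 14.93 / 12.14 ~ 1.2298
intercept = mean_Y - slope * mean_X = 56.12 - (14.93 / 12.14) * 40.48 ~ 6.3369
Y = slope * X + intercept. To avoid rounding drift from the rounded slope/intercept, evaluate the equivalent form Y = mean_Y + SD_Y * (X - mean_X) / SD_X at full precision:
Y = 56.12 + 14.93 * (79 - 40.48) / 12.14
Y = 56.12 + 14.93 * 38.52 / 12.14
Y = 56.12 + 575.1036 / 12.14
Y = 56.12 + 47.3726
Y = 103.4926

103.4926


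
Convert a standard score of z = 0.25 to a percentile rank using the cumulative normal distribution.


CDF(z) = 0.5 * (1 + erf(z/sqrt(2)))
erf(0.1768) = 0.1974
CDF = 0.5987
Percentile rank = 0.5987 * 100 = 59.87

59.87


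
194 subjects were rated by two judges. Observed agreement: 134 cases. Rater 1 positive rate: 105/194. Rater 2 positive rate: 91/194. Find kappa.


P_o = 134/194 = 0.690722
P_e = (105*91 + 89*103) / 37636 = 0.497449
kappa = (P_o - P_e) / (1 - P_e)
kappa = (0.690722 - 0.497449) / (1 - 0.497449)
kappa = 0.3846

0.3846


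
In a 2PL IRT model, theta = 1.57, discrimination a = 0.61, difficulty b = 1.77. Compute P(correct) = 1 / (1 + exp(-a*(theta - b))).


a*(theta - b) = 0.61 * (1.57 - 1.77) = -0.122
exp(--0.122) = 1.1298
P = 1 / (1 + 1.1298)
P = 0.4695

0.4695


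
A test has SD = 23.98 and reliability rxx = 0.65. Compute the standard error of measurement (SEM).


SEM = SD * sqrt(1 - rxx)
SEM = 23.98 * sqrt(1 - 0.65)
SEM = 23.98 * sqrt(0.35) = 23.98 * 0.591608
SEM = 14.1868

14.1868


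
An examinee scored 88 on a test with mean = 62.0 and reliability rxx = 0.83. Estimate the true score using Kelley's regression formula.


T_est = rxx * X + (1 - rxx) * mean
T_est = 0.83 * 88 + 0.17 * 62.0
T_est = 73.04 + 10.54
T_est = 83.58

83.58


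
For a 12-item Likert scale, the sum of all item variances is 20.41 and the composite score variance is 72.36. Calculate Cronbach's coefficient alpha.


alpha = (k/(k-1)) * (1 - sum(si^2)/s_total^2)
= (12/11) * (1 - 20.41/72.36)
alpha = 0.7832

0.7832


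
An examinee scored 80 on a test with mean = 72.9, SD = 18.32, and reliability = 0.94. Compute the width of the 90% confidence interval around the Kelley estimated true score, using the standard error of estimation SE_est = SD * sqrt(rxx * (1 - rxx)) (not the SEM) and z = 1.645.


True score estimate = 0.94*80 + 0.06*72.9 = 79.574
SE_est = SD * sqrt(rxx * (1 - rxx)) = 18.32 * sqrt(0.94 * 0.06) = 18.32 * sqrt(0.0564) = 4.350759
CI = T_est +/- z * SE_est, so width = 2 * z * SE_est = 2 * 1.645 * 4.350759
Width = 14.314

14.314


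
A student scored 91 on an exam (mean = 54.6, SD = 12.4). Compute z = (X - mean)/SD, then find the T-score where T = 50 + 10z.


z = (X - mean) / SD = (91 - 54.6) / 12.4
z = 36.4 / 12.4
z = 2.9355
T-score = T = 50 + 10z
Carry z at full precision (z = 36.4 / 12.4) into the conversion:
T-score = 50 + 10 * (36.4 / 12.4) = 50 + 364 / 12.4
T-score = 50 + 29.3548
T-score = 79.3548

79.3548


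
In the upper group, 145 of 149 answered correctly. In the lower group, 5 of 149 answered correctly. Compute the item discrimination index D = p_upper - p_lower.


p_upper = 145/149 = 0.9732
p_lower = 5/149 = 0.0336
D = 0.9732 - 0.0336 = 0.9396

0.9396


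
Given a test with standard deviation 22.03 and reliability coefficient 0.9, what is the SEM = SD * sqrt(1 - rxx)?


SEM = SD * sqrt(1 - rxx)
SEM = 22.03 * sqrt(1 - 0.9)
SEM = 22.03 * sqrt(0.1) = 22.03 * 0.316228
SEM = 6.9665

6.9665


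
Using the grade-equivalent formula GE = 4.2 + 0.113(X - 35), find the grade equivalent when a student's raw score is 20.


raw - median = 20 - 35 = -15
slope * diff = 0.113 * -15 = -1.695
GE = 4.2 + -1.695
GE = 2.505

2.505


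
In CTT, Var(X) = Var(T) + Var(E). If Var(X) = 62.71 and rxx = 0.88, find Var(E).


var_true = rxx * var_obs = 0.88 * 62.71 = 55.1848
var_error = var_obs - var_true
var_error = 62.71 - 55.1848
var_error = 7.5252

7.5252


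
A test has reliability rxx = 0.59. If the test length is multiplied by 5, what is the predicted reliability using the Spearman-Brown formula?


r_new = (n * rxx) / (1 + (n-1) * rxx)
r_new = (5 * 0.59) / (1 + 4 * 0.59)
r_new = 2.95 / 3.36
r_new = 0.878

0.878


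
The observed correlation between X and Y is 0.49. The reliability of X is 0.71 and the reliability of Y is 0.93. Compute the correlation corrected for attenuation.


r_corrected = rxy / sqrt(rxx * ryy)
= 0.49 / sqrt(0.71 * 0.93)
= 0.49 / sqrt(0.6603)
= 0.49 / 0.812588
r_corrected = 0.603

0.603


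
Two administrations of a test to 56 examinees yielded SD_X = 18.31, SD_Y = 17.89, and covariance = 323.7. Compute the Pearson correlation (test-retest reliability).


r = cov(X,Y) / (SD_X * SD_Y)
r = 323.7 / (18.31 * 17.89)
r = 323.7 / 327.5659
r = 0.9882

0.9882


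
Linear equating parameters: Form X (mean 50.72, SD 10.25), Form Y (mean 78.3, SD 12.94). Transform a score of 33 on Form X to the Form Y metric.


slope = SD_Y / SD_X = 12.94 / 10.25 ~ 1.2624
intercept = mean_Y - slope * mean_X = 78.3 - (12.94 / 10.25) * 50.72 ~ 14.2691
Y = slope * X + intercept. To avoid rounding drift from the rounded slope/intercept, evaluate the equivalent form Y = mean_Y + SD_Y * (X - mean_X) / SD_X at full precision:
Y = 78.3 + 12.94 * (33 - 50.72) / 10.25
Y = 78.3 - 12.94 * 17.72 / 10.25
Y = 78.3 - 229.2968 / 10.25
Y = 78.3 - 22.3704
Y = 55.9296

55.9296


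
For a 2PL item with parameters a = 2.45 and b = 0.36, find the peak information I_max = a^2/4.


For 2PL, max info at theta = b = 0.36
I_max = a^2 / 4 = 2.45^2 / 4
= 6.0025 / 4
I_max = 1.5006

1.5006


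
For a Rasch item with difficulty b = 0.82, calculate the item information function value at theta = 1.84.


P = 1/(1+exp(-(1.84-0.82))) = 0.735
I = P*(1-P) = 0.735 * 0.265
I = 0.1948

0.1948


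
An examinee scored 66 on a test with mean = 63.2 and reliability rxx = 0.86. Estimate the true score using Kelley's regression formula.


T_est = rxx * X + (1 - rxx) * mean
T_est = 0.86 * 66 + 0.14 * 63.2
T_est = 56.76 + 8.848
T_est = 65.608

65.608


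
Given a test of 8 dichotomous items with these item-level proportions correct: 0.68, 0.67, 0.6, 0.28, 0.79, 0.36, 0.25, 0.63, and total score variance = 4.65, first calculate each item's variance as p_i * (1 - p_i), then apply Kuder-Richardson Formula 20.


For each item, compute p_i * q_i:
  Item 1: 0.68 * 0.32 = 0.2176
  Item 2: 0.67 * 0.33 = 0.2211
  Item 3: 0.6 * 0.4 = 0.24
  Item 4: 0.28 * 0.72 = 0.2016
  Item 5: 0.79 * 0.21 = 0.1659
  Item 6: 0.36 * 0.64 = 0.2304
  Item 7: 0.25 * 0.75 = 0.1875
  Item 8: 0.63 * 0.37 = 0.2331
Sum(p_i * q_i) = 0.2176 + 0.2211 + 0.24 + 0.2016 + 0.1659 + 0.2304 + 0.1875 + 0.2331 = 1.6972
KR-20 = (k/(k-1)) * (1 - Sum(p_i*q_i) / Var_total)
= (8/7) * (1 - 1.6972/4.65)
= 1.1429 * 0.635
KR-20 = 0.7257

0.7257
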